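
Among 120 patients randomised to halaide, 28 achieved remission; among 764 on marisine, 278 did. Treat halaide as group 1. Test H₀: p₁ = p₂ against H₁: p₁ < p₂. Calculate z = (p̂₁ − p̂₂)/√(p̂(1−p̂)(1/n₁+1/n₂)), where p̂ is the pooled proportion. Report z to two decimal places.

z = -2.79

p̂₁ = 28/120 ≈ 0.23333, p̂₂ = 278/764 ≈ 0.36387.
Pooled p̂ = (28+278)/(120+764) = 306/884 = 0.34615.
SE = √(0.226331 × 0.00964223) = 0.04672.
z = (0.23333 − 0.36387)/0.04672 = -0.13054/0.04672 = -2.79.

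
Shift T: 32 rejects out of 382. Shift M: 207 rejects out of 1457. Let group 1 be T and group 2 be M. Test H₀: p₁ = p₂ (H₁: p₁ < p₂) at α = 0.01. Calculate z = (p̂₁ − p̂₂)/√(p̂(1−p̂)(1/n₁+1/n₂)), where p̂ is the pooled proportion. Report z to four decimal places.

z = -3.0164

p̂₁ = 32/382 ≈ 0.0837696, p̂₂ = 207/1457 ≈ 0.1420728.
Pooled p̂ = (32+207)/(382+1457) = 239/1839 = 0.1299619.
SE = √(p̂(1−p̂)(1/n₁+1/n₂)) = √(0.1299619·0.8700381·0.00330414) = √(0.000373605) = 0.0193289.
z = (0.0837696 − 0.1420728)/0.0193289 = -0.0583032/0.0193289 = -3.0164.
p-value = P(Z < -3.016) ≈ 0.0013; since p < α = 0.01, reject H₀.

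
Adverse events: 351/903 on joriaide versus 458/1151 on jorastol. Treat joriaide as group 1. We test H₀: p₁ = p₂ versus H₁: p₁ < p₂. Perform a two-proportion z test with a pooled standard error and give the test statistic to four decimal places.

z = -0.4240

p̂₁ = 351/903 ≈ 0.3887043, p̂₂ = 458/1151 ≈ 0.3979149.
Pooled p̂ = (351+458)/(903+1151) = 809/2054 = 0.3938656.
SE = √(p̂(1−p̂)(1/n₁+1/n₂)) = √(0.3938656·0.6061344·0.00197623) = √(0.000471796) = 0.0217209.
z = (0.3887043 − 0.3979149)/0.0217209 = -0.0092106/0.0217209 = -0.4240.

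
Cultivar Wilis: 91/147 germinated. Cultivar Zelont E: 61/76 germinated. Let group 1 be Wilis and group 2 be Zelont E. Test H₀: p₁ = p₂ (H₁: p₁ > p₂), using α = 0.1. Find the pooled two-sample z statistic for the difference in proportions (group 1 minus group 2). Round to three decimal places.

p̂₁ = 91/147 ≈ 0.61905, p̂₂ = 61/76 ≈ 0.80263.
Pooled p̂ = (91+61)/(147+76) = 152/223 = 0.68161.
SE = √(p̂(1−p̂)(1/n₁+1/n₂)) = √(0.68161·0.31839·0.0199606) = √(0.00433178) = 0.06582.
z = (0.61905 − 0.80263)/0.06582 = -0.18358/0.06582 = -2.789.
p-value = P(Z > -2.789) ≈ 0.9974; since p > α = 0.1, fail to reject H₀.

z = -2.789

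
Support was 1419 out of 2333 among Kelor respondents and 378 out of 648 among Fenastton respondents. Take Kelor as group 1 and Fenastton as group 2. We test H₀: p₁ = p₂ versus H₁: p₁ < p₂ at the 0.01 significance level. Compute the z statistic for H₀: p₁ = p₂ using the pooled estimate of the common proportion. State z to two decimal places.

p̂₁ = 1419/2333 ≈ 0.6082, p̂₂ = 378/648 ≈ 0.5833.
Pooled p̂ = (1419+378)/(2333+648) = 1797/2981 = 0.6028.
SE = √(p̂(1−p̂)(1/n₁+1/n₂)) = √(0.6028·0.3972·0.00197184) = √(0.000472115) = 0.0217.
z = (0.6082 − 0.5833)/0.0217 = 0.0249/0.0217 = 1.15.
p-value = P(Z < 1.146) ≈ 0.8741, so at α = 0.01 we fail to reject H₀.

z = 1.15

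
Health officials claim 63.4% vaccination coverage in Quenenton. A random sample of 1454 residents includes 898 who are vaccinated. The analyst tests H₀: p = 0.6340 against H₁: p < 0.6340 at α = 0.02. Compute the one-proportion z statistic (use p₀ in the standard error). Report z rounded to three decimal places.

p̂ = 898/1454 ≈ 0.61761.
SE = √(p₀(1−p₀)/n) = √(0.23204/1454) = 0.01263.
z = (0.61761 − 0.634)/0.01263 = -0.01639/0.01263 = -1.298.
p-value = P(Z < -1.298) ≈ 0.0972; since p > α = 0.02, fail to reject H₀.

z = -1.298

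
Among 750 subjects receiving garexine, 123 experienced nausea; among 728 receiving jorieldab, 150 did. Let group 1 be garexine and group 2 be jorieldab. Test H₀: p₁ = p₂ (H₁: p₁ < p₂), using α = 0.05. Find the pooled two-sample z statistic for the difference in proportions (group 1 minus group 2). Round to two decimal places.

p̂₁ = 123/750 = 0.1640, p̂₂ = 150/728 = 0.2060.
Pooled p̂ = (123+150)/(750+728) = 273/1478 = 0.1847.
SE = √(p̂(1−p̂)(1/n₁+1/n₂)) = √(0.1847·0.8153·0.00270696) = √(0.000407645) = 0.0202.
z = (0.1640 − 0.2060)/0.0202 = -0.0420/0.0202 = -2.08.
p-value = P(Z < -2.082) ≈ 0.0187. With α = 0.05, reject H₀.

z = -2.08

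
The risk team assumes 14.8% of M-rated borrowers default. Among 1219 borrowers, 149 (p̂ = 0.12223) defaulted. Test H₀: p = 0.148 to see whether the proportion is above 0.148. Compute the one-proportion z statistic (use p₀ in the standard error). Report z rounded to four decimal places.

p̂ = 149/1219 ≈ 0.122231.
SE = √(p₀(1−p₀)/n) = √(0.1261/1219) = 0.010171.
z = (0.122231 − 0.148)/0.010171 = -0.025769/0.010171 = -2.5336.

z = -2.5336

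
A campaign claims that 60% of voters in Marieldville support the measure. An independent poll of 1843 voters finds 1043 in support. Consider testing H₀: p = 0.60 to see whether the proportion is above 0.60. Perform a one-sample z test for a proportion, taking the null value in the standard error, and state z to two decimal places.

z = -2.99

p̂ = 1043/1843 = 0.5659.
Standard error under H₀: √(0.6×0.4/1843) = 0.0114.
z = (0.5659 − 0.6)/0.0114 = -0.0341/0.0114 = -2.99.
p-value = P(Z > -2.986) ≈ 0.9986.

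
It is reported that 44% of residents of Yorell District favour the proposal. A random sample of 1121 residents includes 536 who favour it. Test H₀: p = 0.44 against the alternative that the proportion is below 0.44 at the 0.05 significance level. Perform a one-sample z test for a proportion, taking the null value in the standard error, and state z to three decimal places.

p̂ = 536/1121 = 0.478145.
Under H₀, SE = √(0.44·0.56/1121) = √(0.000219804) = 0.014826.
z = (0.478145 − 0.44)/0.014826 = 0.038145/0.014826 = 2.573.
p-value = P(Z < 2.573) ≈ 0.9950. With α = 0.05, fail to reject H₀.

z = 2.573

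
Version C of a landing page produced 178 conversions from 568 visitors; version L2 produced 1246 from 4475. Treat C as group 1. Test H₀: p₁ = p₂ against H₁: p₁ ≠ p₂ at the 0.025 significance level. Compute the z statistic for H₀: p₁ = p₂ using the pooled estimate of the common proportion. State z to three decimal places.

z = 1.743

p̂₁ = 178/568 ≈ 0.31338, p̂₂ = 1246/4475 ≈ 0.27844.
Pooled p̂ = (178+1246)/(568+4475) = 1424/5043 = 0.28237.
SE = √(0.202638 × 0.00198403) = 0.02005.
z = (0.31338 − 0.27844)/0.02005 = 0.03494/0.02005 = 1.743.
p-value = 2·P(Z > 1.743) ≈ 0.0814; since p > α = 0.025, fail to reject H₀.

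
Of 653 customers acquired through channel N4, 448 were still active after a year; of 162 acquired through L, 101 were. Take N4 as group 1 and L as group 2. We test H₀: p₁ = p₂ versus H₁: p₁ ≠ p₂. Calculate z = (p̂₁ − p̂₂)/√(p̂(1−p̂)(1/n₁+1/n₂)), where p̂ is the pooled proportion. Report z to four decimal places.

z = 1.5212

p̂₁ = 448/653 = 0.686064, p̂₂ = 101/162 = 0.623457.
Pooled p̂ = (448+101)/(653+162) = 549/815 = 0.673620.
SE = √(0.219856 × 0.00770423) = 0.041156.
z = (0.686064 − 0.623457)/0.041156 = 0.062607/0.041156 = 1.5212.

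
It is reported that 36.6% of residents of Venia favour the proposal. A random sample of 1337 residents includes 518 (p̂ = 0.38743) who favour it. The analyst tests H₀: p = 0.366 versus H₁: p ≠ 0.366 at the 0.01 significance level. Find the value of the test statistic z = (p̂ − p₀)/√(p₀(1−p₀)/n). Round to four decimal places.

p̂ = 518/1337 = 0.3874346.
Under H₀, SE = √(0.366·0.634/1337) = √(0.000173556) = 0.0131741.
z = (0.3874346 − 0.366)/0.0131741 = 0.0214346/0.0131741 = 1.6270.
Two-sided p-value ≈ 2·Φ(−1.627) = 0.1037, so at α = 0.01 we fail to reject H₀.

z = 1.6270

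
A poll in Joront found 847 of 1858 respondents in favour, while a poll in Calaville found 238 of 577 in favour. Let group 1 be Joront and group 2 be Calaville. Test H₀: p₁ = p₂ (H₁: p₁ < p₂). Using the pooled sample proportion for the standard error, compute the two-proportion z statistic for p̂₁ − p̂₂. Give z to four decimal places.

z = 1.8317

p̂₁ = 847/1858 ≈ 0.455867, p̂₂ = 238/577 ≈ 0.412478.
Pooled p̂ = (847+238)/(1858+577) = 1085/2435 = 0.445585.
SE = √(p̂(1−p̂)(1/n₁+1/n₂)) = √(0.445585·0.554415·0.00227132) = √(0.000561104) = 0.023688.
z = (0.455867 − 0.412478)/0.023688 = 0.043389/0.023688 = 1.8317.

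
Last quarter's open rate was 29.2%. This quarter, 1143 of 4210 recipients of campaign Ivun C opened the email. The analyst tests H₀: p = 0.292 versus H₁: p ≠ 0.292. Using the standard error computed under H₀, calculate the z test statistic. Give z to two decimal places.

p̂ = 1143/4210 ≈ 0.2715.
Standard error under H₀: √(0.292×0.708/4210) = 0.0070.
z = (0.2715 − 0.292)/0.0070 = -0.0205/0.0070 = -2.93.
p-value = 2·P(Z > 2.926) ≈ 0.0034.

z = -2.93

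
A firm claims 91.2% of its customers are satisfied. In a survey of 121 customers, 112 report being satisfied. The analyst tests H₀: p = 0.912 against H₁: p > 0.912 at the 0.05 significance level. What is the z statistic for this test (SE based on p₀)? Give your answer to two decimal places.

z = 0.53

p̂ = 112/121 ≈ 0.9256.
Under H₀, SE = √(0.912·0.088/121) = √(0.000663273) = 0.0258.
z = (0.9256 − 0.912)/0.0258 = 0.0136/0.0258 = 0.53.
p-value = P(Z > 0.529) ≈ 0.2985; since p > α = 0.05, fail to reject H₀.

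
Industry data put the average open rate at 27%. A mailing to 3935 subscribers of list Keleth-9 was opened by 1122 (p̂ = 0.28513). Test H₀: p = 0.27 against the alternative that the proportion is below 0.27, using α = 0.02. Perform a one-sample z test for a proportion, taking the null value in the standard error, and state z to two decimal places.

z = 2.14

p̂ = 1122/3935 ≈ 0.28513.
SE = √(p₀(1−p₀)/n) = √(0.1971/3935) = 0.00708.
z = (0.28513 − 0.27)/0.00708 = 0.01513/0.00708 = 2.14.
p-value = P(Z < 2.138) ≈ 0.9838; since p > α = 0.02, fail to reject H₀.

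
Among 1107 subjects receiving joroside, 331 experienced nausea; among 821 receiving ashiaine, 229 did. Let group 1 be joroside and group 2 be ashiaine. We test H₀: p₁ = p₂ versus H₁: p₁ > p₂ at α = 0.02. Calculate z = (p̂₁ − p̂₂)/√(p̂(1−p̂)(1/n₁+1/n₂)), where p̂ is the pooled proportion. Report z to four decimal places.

z = 0.9603

p̂₁ = 331/1107 = 0.299006, p̂₂ = 229/821 = 0.278928.
Pooled p̂ = (331+229)/(1107+821) = 560/1928 = 0.290456.
SE = √(p̂(1−p̂)(1/n₁+1/n₂)) = √(0.290456·0.709544·0.00212137) = √(0.000437196) = 0.020909.
z = (0.299006 − 0.278928)/0.020909 = 0.020078/0.020909 = 0.9603.
p-value = P(Z > 0.960) ≈ 0.1685. With α = 0.02, fail to reject H₀.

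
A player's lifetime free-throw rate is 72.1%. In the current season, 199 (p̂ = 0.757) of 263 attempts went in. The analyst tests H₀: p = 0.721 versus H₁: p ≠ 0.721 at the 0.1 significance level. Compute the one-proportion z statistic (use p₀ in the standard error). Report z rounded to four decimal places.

p̂ = 199/263 ≈ 0.756654.
Standard error under H₀: √(0.721×0.279/263) = 0.027656.
z = (0.756654 − 0.721)/0.027656 = 0.035654/0.027656 = 1.2892.
Two-sided p-value ≈ 2·Φ(−1.289) = 0.1973; since p > α = 0.1, fail to reject H₀.

z = 1.2892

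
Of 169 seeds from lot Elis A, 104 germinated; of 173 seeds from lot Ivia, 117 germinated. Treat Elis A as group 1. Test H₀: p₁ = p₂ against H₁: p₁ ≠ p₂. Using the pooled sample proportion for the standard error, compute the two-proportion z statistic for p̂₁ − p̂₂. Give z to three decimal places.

p̂₁ = 104/169 ≈ 0.61538, p̂₂ = 117/173 ≈ 0.67630.
Pooled p̂ = (104+117)/(169+173) = 221/342 = 0.64620.
SE = √(0.228626 × 0.0116975) = 0.05171.
z = (0.61538 − 0.67630)/0.05171 = -0.06092/0.05171 = -1.178.
Two-sided p-value ≈ 2·Φ(−1.178) = 0.2388.

z = -1.178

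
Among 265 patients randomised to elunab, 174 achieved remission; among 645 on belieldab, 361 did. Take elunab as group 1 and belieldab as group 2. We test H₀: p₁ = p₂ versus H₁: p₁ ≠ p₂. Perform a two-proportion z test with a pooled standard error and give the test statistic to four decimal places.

z = 2.6985

p̂₁ = 174/265 = 0.656604, p̂₂ = 361/645 = 0.559690.
Pooled p̂ = (174+361)/(265+645) = 535/910 = 0.587912.
SE = √(p̂(1−p̂)(1/n₁+1/n₂)) = √(0.587912·0.412088·0.00532397) = √(0.00128985) = 0.035914.
z = (0.656604 − 0.559690)/0.035914 = 0.096914/0.035914 = 2.6985.
p-value = 2·P(Z > 2.698) ≈ 0.0070.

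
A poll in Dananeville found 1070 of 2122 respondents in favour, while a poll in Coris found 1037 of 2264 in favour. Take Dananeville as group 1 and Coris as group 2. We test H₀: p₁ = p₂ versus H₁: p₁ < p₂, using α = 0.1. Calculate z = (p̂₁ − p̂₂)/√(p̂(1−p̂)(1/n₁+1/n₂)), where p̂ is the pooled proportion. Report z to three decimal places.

z = 3.061

p̂₁ = 1070/2122 = 0.504241, p̂₂ = 1037/2264 = 0.458039.
Pooled p̂ = (1070+1037)/(2122+2264) = 2107/4386 = 0.480392.
SE = √(0.249616 × 0.00091295) = 0.015096.
z = (0.504241 − 0.458039)/0.015096 = 0.046202/0.015096 = 3.061.
p-value = P(Z < 3.061) ≈ 0.9989. With α = 0.1, fail to reject H₀.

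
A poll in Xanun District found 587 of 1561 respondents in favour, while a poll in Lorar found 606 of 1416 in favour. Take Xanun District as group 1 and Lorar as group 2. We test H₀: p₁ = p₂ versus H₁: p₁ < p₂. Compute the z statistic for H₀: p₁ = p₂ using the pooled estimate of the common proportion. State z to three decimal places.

z = -2.887

p̂₁ = 587/1561 = 0.376041, p̂₂ = 606/1416 = 0.427966.
Pooled p̂ = (587+606)/(1561+1416) = 1193/2977 = 0.400739.
SE = √(p̂(1−p̂)(1/n₁+1/n₂)) = √(0.400739·0.599261·0.00134683) = √(0.000323437) = 0.017984.
z = (0.376041 − 0.427966)/0.017984 = -0.051925/0.017984 = -2.887.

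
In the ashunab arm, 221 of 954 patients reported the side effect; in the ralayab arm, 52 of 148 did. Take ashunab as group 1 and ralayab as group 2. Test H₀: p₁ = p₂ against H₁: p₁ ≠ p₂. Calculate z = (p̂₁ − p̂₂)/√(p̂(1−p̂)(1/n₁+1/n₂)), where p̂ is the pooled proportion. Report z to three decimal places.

z = -3.138

p̂₁ = 221/954 ≈ 0.23166, p̂₂ = 52/148 ≈ 0.35135.
Pooled p̂ = (221+52)/(954+148) = 273/1102 = 0.24773.
SE = √(p̂(1−p̂)(1/n₁+1/n₂)) = √(0.24773·0.75227·0.00780497) = √(0.00145454) = 0.03814.
z = (0.23166 − 0.35135)/0.03814 = -0.11969/0.03814 = -3.138.
p-value = 2·P(Z > 3.138) ≈ 0.0017.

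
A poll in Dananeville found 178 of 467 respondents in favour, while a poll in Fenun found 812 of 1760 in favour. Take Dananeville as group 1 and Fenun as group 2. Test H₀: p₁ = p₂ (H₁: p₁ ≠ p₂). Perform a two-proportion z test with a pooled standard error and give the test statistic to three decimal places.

z = -3.101

p̂₁ = 178/467 = 0.381156, p̂₂ = 812/1760 = 0.461364.
Pooled p̂ = (178+812)/(467+1760) = 990/2227 = 0.444544.
SE = √(0.246925 × 0.00270951) = 0.025866.
z = (0.381156 − 0.461364)/0.025866 = -0.080208/0.025866 = -3.101.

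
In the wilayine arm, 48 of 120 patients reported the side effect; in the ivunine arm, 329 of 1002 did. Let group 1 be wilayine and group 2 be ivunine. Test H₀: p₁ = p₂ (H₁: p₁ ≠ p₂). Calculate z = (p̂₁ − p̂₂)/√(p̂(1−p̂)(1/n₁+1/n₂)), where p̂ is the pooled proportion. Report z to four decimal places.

p̂₁ = 48/120 = 0.400000, p̂₂ = 329/1002 = 0.328343.
Pooled p̂ = (48+329)/(120+1002) = 377/1122 = 0.336007.
SE = √(0.223106 × 0.00933134) = 0.045628.
z = (0.400000 − 0.328343)/0.045628 = 0.071657/0.045628 = 1.5705.

z = 1.5705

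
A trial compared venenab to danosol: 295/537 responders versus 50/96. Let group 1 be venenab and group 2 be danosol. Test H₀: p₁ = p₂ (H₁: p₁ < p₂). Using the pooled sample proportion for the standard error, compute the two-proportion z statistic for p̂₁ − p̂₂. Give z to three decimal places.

p̂₁ = 295/537 ≈ 0.54935, p̂₂ = 50/96 ≈ 0.52083.
Pooled p̂ = (295+50)/(537+96) = 345/633 = 0.54502.
SE = √(p̂(1−p̂)(1/n₁+1/n₂)) = √(0.54502·0.45498·0.0122789) = √(0.00304483) = 0.05518.
z = (0.54935 − 0.52083)/0.05518 = 0.02852/0.05518 = 0.517.
p-value = P(Z < 0.517) ≈ 0.6973.

z = 0.517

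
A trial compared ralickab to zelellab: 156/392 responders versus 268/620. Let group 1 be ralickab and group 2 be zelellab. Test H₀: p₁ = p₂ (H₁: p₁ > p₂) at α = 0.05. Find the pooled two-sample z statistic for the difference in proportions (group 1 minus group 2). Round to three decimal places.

p̂₁ = 156/392 = 0.39796, p̂₂ = 268/620 = 0.43226.
Pooled p̂ = (156+268)/(392+620) = 424/1012 = 0.41897.
SE = √(0.243435 × 0.00416392) = 0.03184.
z = (0.39796 − 0.43226)/0.03184 = -0.03430/0.03184 = -1.077.
p-value = P(Z > -1.077) ≈ 0.8593, so at α = 0.05 we fail to reject H₀.

z = -1.077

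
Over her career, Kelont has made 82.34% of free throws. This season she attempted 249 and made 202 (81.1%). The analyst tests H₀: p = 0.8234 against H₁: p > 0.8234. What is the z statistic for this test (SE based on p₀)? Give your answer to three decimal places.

p̂ = 202/249 ≈ 0.81124.
SE = √(p₀(1−p₀)/n) = √(0.14541/249) = 0.02417.
z = (0.81124 − 0.8234)/0.02417 = -0.01216/0.02417 = -0.503.
p-value = P(Z > -0.503) ≈ 0.6925.

z = -0.503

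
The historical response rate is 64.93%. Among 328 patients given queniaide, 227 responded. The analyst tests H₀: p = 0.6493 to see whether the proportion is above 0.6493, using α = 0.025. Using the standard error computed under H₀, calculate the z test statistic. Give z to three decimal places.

p̂ = 227/328 = 0.69207.
SE = √(p₀(1−p₀)/n) = √(0.22771/328) = 0.02635.
z = (0.69207 − 0.6493)/0.02635 = 0.04277/0.02635 = 1.623.
p-value = P(Z > 1.623) ≈ 0.0523; since p > α = 0.025, fail to reject H₀.

z = 1.623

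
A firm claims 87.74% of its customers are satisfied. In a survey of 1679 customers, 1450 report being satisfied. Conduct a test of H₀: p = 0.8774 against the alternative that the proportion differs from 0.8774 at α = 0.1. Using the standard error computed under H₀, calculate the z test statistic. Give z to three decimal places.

p̂ = 1450/1679 ≈ 0.863609.
Standard error under H₀: √(0.8774×0.1226/1679) = 0.008004.
z = (0.863609 − 0.8774)/0.008004 = -0.013791/0.008004 = -1.723.
p-value = 2·P(Z > 1.723) ≈ 0.0849. With α = 0.1, reject H₀.

z = -1.723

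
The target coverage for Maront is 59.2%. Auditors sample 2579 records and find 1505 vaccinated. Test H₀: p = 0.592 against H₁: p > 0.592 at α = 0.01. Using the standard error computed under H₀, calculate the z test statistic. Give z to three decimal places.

z = -0.872

p̂ = 1505/2579 = 0.58356.
SE = √(p₀(1−p₀)/n) = √(0.24154/2579) = 0.00968.
z = (0.58356 − 0.592)/0.00968 = -0.00844/0.00968 = -0.872.
p-value = P(Z > -0.872) ≈ 0.8084. With α = 0.01, fail to reject H₀.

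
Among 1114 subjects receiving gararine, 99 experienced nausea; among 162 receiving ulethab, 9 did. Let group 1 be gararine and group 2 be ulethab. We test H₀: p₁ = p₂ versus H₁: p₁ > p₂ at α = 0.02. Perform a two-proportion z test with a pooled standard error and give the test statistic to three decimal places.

z = 1.423

p̂₁ = 99/1114 ≈ 0.088869, p̂₂ = 9/162 ≈ 0.055556.
Pooled p̂ = (99+9)/(1114+162) = 108/1276 = 0.084639.
SE = √(p̂(1−p̂)(1/n₁+1/n₂)) = √(0.084639·0.915361·0.00707051) = √(0.000547792) = 0.023405.
z = (0.088869 − 0.055556)/0.023405 = 0.033313/0.023405 = 1.423.
p-value = P(Z > 1.423) ≈ 0.0773; since p > α = 0.02, fail to reject H₀.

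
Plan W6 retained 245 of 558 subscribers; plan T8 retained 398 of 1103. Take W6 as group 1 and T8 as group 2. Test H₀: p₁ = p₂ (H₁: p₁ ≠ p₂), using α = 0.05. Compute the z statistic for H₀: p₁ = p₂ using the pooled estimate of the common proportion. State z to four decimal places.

p̂₁ = 245/558 = 0.439068, p̂₂ = 398/1103 = 0.360834.
Pooled p̂ = (245+398)/(558+1103) = 643/1661 = 0.387116.
SE = √(p̂(1−p̂)(1/n₁+1/n₂)) = √(0.387116·0.612884·0.00269873) = √(0.000640294) = 0.025304.
z = (0.439068 − 0.360834)/0.025304 = 0.078234/0.025304 = 3.0918.
Two-sided p-value ≈ 2·Φ(−3.092) = 0.0020. With α = 0.05, reject H₀.

z = 3.0918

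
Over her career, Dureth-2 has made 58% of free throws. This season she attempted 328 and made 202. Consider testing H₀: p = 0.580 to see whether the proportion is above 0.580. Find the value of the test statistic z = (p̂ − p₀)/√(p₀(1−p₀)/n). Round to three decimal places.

z = 1.316

p̂ = 202/328 ≈ 0.61585.
SE = √(p₀(1−p₀)/n) = √(0.2436/328) = 0.02725.
z = (0.61585 − 0.58)/0.02725 = 0.03585/0.02725 = 1.316.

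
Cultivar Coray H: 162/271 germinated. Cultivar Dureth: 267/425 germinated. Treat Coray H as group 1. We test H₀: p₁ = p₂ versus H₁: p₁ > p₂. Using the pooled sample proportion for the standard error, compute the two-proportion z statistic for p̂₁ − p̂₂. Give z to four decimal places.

p̂₁ = 162/271 = 0.597786, p̂₂ = 267/425 = 0.628235.
Pooled p̂ = (162+267)/(271+425) = 429/696 = 0.616379.
SE = √(0.236456 × 0.00604298) = 0.037801.
z = (0.597786 − 0.628235)/0.037801 = -0.030449/0.037801 = -0.8055.
p-value = P(Z > -0.806) ≈ 0.7897.

z = -0.8055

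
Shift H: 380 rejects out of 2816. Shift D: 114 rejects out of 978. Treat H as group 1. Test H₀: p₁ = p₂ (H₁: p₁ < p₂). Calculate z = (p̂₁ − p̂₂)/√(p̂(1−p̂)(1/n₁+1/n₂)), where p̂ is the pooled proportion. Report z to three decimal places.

z = 1.471

p̂₁ = 380/2816 = 0.134943, p̂₂ = 114/978 = 0.116564.
Pooled p̂ = (380+114)/(2816+978) = 494/3794 = 0.130206.
SE = √(p̂(1−p̂)(1/n₁+1/n₂)) = √(0.130206·0.869794·0.00137761) = √(0.000156017) = 0.012491.
z = (0.134943 − 0.116564)/0.012491 = 0.018379/0.012491 = 1.471.
p-value = P(Z < 1.471) ≈ 0.9294.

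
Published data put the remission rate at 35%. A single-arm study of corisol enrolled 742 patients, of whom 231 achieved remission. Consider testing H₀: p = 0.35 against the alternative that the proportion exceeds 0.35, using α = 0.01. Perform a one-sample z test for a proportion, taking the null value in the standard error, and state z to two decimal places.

z = -2.21

p̂ = 231/742 ≈ 0.3113.
Standard error under H₀: √(0.35×0.65/742) = 0.0175.
z = (0.3113 − 0.35)/0.0175 = -0.0387/0.0175 = -2.21.
p-value = P(Z > -2.209) ≈ 0.9864, so at α = 0.01 we fail to reject H₀.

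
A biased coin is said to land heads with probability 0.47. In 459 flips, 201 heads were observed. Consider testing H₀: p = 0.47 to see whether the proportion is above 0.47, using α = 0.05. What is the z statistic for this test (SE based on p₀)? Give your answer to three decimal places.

z = -1.378

p̂ = 201/459 = 0.437908.
SE = √(p₀(1−p₀)/n) = √(0.2491/459) = 0.023296.
z = (0.437908 − 0.47)/0.023296 = -0.032092/0.023296 = -1.378.
p-value = P(Z > -1.378) ≈ 0.9158; since p > α = 0.05, fail to reject H₀.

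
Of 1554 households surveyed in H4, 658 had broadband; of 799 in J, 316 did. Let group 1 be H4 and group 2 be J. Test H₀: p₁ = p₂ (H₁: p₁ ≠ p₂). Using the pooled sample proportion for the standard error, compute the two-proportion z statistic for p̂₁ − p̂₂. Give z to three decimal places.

p̂₁ = 658/1554 = 0.42342, p̂₂ = 316/799 = 0.39549.
Pooled p̂ = (658+316)/(1554+799) = 974/2353 = 0.41394.
SE = √(p̂(1−p̂)(1/n₁+1/n₂)) = √(0.41394·0.58606·0.00189507) = √(0.000459731) = 0.02144.
z = (0.42342 − 0.39549)/0.02144 = 0.02793/0.02144 = 1.303.

z = 1.303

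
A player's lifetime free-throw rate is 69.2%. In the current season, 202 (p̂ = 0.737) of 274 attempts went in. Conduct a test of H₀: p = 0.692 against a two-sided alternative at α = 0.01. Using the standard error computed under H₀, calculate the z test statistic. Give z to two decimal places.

p̂ = 202/274 ≈ 0.7372.
Standard error under H₀: √(0.692×0.308/274) = 0.0279.
z = (0.7372 − 0.692)/0.0279 = 0.0452/0.0279 = 1.62.
p-value = 2·P(Z > 1.622) ≈ 0.1049, so at α = 0.01 we fail to reject H₀.

z = 1.62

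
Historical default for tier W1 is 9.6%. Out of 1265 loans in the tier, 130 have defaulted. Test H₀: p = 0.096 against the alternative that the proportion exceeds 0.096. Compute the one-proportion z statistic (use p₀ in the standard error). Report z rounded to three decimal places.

z = 0.817

p̂ = 130/1265 = 0.102767.
SE = √(p₀(1−p₀)/n) = √(0.086784/1265) = 0.008283.
z = (0.102767 − 0.096)/0.008283 = 0.006767/0.008283 = 0.817.
p-value = P(Z > 0.817) ≈ 0.2070.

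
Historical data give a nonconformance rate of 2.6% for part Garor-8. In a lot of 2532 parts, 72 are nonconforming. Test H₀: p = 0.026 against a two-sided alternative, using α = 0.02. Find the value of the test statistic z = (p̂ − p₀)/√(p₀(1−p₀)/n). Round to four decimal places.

z = 0.7703

p̂ = 72/2532 = 0.0284360.
Under H₀, SE = √(0.026·0.974/2532) = √(1.00016e-05) = 0.0031625.
z = (0.0284360 − 0.026)/0.0031625 = 0.0024360/0.0031625 = 0.7703.
Two-sided p-value ≈ 2·Φ(−0.770) = 0.4411, so at α = 0.02 we fail to reject H₀.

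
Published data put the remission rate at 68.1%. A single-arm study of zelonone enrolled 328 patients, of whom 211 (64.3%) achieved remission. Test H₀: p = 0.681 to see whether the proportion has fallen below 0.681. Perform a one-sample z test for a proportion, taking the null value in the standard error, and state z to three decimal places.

p̂ = 211/328 ≈ 0.64329.
SE = √(p₀(1−p₀)/n) = √(0.21724/328) = 0.02574.
z = (0.64329 − 0.681)/0.02574 = -0.03771/0.02574 = -1.465.
p-value = P(Z < -1.465) ≈ 0.0714.

z = -1.465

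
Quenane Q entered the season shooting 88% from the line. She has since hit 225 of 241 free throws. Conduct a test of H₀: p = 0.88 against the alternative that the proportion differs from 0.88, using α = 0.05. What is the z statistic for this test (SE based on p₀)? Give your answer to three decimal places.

p̂ = 225/241 = 0.93361.
Standard error under H₀: √(0.88×0.12/241) = 0.02093.
z = (0.93361 − 0.88)/0.02093 = 0.05361/0.02093 = 2.561.
p-value = 2·P(Z > 2.561) ≈ 0.0104; since p < α = 0.05, reject H₀.

z = 2.561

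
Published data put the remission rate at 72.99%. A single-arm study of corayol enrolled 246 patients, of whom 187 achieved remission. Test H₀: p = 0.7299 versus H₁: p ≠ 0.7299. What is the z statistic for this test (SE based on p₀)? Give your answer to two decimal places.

p̂ = 187/246 ≈ 0.7602.
Under H₀, SE = √(0.7299·0.2701/246) = √(0.000801406) = 0.0283.
z = (0.7602 − 0.7299)/0.0283 = 0.0303/0.0283 = 1.07.

z = 1.07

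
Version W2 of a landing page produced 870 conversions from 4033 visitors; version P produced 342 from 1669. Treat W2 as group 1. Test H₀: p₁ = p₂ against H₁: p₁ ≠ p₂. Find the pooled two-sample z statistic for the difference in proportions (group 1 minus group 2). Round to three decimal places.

p̂₁ = 870/4033 = 0.21572, p̂₂ = 342/1669 = 0.20491.
Pooled p̂ = (870+342)/(4033+1669) = 1212/5702 = 0.21256.
SE = √(p̂(1−p̂)(1/n₁+1/n₂)) = √(0.21256·0.78744·0.000847116) = √(0.000141787) = 0.01191.
z = (0.21572 − 0.20491)/0.01191 = 0.01081/0.01191 = 0.908.

z = 0.908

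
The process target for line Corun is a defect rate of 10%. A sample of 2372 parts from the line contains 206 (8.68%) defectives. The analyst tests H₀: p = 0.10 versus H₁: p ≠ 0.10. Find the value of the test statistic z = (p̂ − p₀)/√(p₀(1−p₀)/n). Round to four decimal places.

z = -2.1354

p̂ = 206/2372 = 0.0868465.
SE = √(p₀(1−p₀)/n) = √(0.09/2372) = 0.0061598.
z = (0.0868465 − 0.1)/0.0061598 = -0.0131535/0.0061598 = -2.1354.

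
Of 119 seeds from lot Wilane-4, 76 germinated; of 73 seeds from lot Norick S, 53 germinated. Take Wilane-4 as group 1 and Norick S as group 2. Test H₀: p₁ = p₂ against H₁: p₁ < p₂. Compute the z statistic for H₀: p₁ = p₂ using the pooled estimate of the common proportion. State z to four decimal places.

z = -1.2517

p̂₁ = 76/119 ≈ 0.638655, p̂₂ = 53/73 ≈ 0.726027.
Pooled p̂ = (76+53)/(119+73) = 129/192 = 0.671875.
SE = √(p̂(1−p̂)(1/n₁+1/n₂)) = √(0.671875·0.328125·0.022102) = √(0.00487258) = 0.069804.
z = (0.638655 − 0.726027)/0.069804 = -0.087372/0.069804 = -1.2517.
p-value = P(Z < -1.252) ≈ 0.1053.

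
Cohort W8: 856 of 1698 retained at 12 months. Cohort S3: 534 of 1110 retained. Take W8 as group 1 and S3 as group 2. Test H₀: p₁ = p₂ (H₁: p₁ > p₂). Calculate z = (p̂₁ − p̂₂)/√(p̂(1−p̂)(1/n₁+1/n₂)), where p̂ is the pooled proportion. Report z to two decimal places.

z = 1.19

p̂₁ = 856/1698 = 0.5041, p̂₂ = 534/1110 = 0.4811.
Pooled p̂ = (856+534)/(1698+1110) = 1390/2808 = 0.4950.
SE = √(p̂(1−p̂)(1/n₁+1/n₂)) = √(0.4950·0.5050·0.00148983) = √(0.00037242) = 0.0193.
z = (0.5041 − 0.4811)/0.0193 = 0.0230/0.0193 = 1.19.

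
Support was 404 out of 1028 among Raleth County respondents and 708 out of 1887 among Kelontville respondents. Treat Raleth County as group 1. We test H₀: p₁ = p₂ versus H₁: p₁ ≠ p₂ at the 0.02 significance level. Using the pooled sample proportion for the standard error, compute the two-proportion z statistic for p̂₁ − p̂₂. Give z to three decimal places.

p̂₁ = 404/1028 ≈ 0.39300, p̂₂ = 708/1887 ≈ 0.37520.
Pooled p̂ = (404+708)/(1028+1887) = 1112/2915 = 0.38148.
SE = √(p̂(1−p̂)(1/n₁+1/n₂)) = √(0.38148·0.61852·0.0015027) = √(0.000354566) = 0.01883.
z = (0.39300 − 0.37520)/0.01883 = 0.01780/0.01883 = 0.945.
p-value = 2·P(Z > 0.945) ≈ 0.3446, so at α = 0.02 we fail to reject H₀.

z = 0.945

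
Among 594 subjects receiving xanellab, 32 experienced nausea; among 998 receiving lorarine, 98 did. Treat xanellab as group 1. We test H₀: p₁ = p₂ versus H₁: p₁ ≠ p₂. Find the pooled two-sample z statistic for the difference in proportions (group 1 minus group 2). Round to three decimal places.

p̂₁ = 32/594 = 0.053872, p̂₂ = 98/998 = 0.098196.
Pooled p̂ = (32+98)/(594+998) = 130/1592 = 0.081658.
SE = √(0.0749902 × 0.00268551) = 0.014191.
z = (0.053872 − 0.098196)/0.014191 = -0.044324/0.014191 = -3.123.

z = -3.123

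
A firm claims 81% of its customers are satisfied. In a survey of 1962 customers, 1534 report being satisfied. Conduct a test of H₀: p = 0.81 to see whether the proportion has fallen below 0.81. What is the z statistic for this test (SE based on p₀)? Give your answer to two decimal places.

p̂ = 1534/1962 = 0.78186.
SE = √(p₀(1−p₀)/n) = √(0.1539/1962) = 0.00886.
z = (0.78186 − 0.81)/0.00886 = -0.02814/0.00886 = -3.18.

z = -3.18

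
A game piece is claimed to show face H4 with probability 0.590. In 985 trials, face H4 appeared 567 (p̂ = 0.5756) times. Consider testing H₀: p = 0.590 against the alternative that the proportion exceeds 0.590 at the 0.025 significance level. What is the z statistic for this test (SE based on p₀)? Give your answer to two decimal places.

p̂ = 567/985 = 0.5756.
Under H₀, SE = √(0.59·0.41/985) = √(0.000245584) = 0.0157.
z = (0.5756 − 0.59)/0.0157 = -0.0144/0.0157 = -0.92.
p-value = P(Z > -0.917) ≈ 0.8203. With α = 0.025, fail to reject H₀.

z = -0.92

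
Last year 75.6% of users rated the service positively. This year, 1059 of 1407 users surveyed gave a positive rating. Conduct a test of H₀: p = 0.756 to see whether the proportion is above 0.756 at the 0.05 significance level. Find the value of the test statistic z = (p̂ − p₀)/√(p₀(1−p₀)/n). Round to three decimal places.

z = -0.291

p̂ = 1059/1407 = 0.75267.
SE = √(p₀(1−p₀)/n) = √(0.18446/1407) = 0.01145.
z = (0.75267 − 0.756)/0.01145 = -0.00333/0.01145 = -0.291.
p-value = P(Z > -0.291) ≈ 0.6146, so at α = 0.05 we fail to reject H₀.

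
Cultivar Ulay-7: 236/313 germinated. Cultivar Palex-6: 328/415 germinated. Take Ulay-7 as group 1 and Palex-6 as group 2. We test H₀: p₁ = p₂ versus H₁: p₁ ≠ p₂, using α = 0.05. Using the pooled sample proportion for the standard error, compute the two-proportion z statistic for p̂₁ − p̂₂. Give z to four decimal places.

p̂₁ = 236/313 ≈ 0.753994, p̂₂ = 328/415 ≈ 0.790361.
Pooled p̂ = (236+328)/(313+415) = 564/728 = 0.774725.
SE = √(0.174526 × 0.00560453) = 0.031275.
z = (0.753994 − 0.790361)/0.031275 = -0.036367/0.031275 = -1.1628.
p-value = 2·P(Z > 1.163) ≈ 0.2449; since p > α = 0.05, fail to reject H₀.

z = -1.1628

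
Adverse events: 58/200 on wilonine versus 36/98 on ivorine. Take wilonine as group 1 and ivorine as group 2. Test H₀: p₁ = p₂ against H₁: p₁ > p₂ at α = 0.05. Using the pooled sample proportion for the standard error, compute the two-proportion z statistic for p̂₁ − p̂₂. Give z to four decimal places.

z = -1.3499

p̂₁ = 58/200 ≈ 0.290000, p̂₂ = 36/98 ≈ 0.367347.
Pooled p̂ = (58+36)/(200+98) = 94/298 = 0.315436.
SE = √(0.215936 × 0.0152041) = 0.057298.
z = (0.290000 − 0.367347)/0.057298 = -0.077347/0.057298 = -1.3499.
p-value = P(Z > -1.350) ≈ 0.9115, so at α = 0.05 we fail to reject H₀.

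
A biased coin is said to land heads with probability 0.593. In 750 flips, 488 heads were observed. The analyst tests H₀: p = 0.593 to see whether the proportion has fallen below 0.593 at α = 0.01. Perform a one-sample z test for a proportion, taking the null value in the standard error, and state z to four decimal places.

p̂ = 488/750 = 0.650667.
SE = √(p₀(1−p₀)/n) = √(0.24135/750) = 0.017939.
z = (0.650667 − 0.593)/0.017939 = 0.057667/0.017939 = 3.2146.
p-value = P(Z < 3.215) ≈ 0.9993. With α = 0.01, fail to reject H₀.

z = 3.2146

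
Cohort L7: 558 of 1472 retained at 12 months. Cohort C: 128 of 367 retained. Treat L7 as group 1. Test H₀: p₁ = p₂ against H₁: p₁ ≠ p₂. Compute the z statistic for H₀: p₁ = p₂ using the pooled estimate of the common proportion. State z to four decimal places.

z = 1.0739

p̂₁ = 558/1472 = 0.379076, p̂₂ = 128/367 = 0.348774.
Pooled p̂ = (558+128)/(1472+367) = 686/1839 = 0.373029.
SE = √(p̂(1−p̂)(1/n₁+1/n₂)) = √(0.373029·0.626971·0.00340414) = √(0.000796155) = 0.028216.
z = (0.379076 − 0.348774)/0.028216 = 0.030302/0.028216 = 1.0739.
Two-sided p-value ≈ 2·Φ(−1.074) = 0.2829.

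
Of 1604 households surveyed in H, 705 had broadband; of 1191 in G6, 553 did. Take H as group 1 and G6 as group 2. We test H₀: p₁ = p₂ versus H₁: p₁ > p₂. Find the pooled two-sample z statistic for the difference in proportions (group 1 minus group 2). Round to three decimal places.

p̂₁ = 705/1604 ≈ 0.43953, p̂₂ = 553/1191 ≈ 0.46432.
Pooled p̂ = (705+553)/(1604+1191) = 1258/2795 = 0.45009.
SE = √(p̂(1−p̂)(1/n₁+1/n₂)) = √(0.45009·0.54991·0.00146307) = √(0.000362123) = 0.01903.
z = (0.43953 − 0.46432)/0.01903 = -0.02479/0.01903 = -1.303.
p-value = P(Z > -1.303) ≈ 0.9037.

z = -1.303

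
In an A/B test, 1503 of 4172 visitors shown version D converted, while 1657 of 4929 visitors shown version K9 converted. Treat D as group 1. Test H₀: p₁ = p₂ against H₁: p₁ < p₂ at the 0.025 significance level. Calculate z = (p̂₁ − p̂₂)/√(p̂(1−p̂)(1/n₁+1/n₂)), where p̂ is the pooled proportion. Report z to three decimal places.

z = 2.405

p̂₁ = 1503/4172 ≈ 0.360259, p̂₂ = 1657/4929 ≈ 0.336174.
Pooled p̂ = (1503+1657)/(4172+4929) = 3160/9101 = 0.347215.
SE = √(0.226657 × 0.000442574) = 0.010016.
z = (0.360259 − 0.336174)/0.010016 = 0.024085/0.010016 = 2.405.
p-value = P(Z < 2.405) ≈ 0.9919, so at α = 0.025 we fail to reject H₀.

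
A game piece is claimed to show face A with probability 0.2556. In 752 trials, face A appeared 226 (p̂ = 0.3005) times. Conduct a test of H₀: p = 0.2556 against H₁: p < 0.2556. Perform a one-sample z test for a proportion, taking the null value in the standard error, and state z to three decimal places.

z = 2.825

p̂ = 226/752 ≈ 0.300532.
Under H₀, SE = √(0.2556·0.7444/752) = √(0.000253017) = 0.015907.
z = (0.300532 − 0.2556)/0.015907 = 0.044932/0.015907 = 2.825.
p-value = P(Z < 2.825) ≈ 0.9976.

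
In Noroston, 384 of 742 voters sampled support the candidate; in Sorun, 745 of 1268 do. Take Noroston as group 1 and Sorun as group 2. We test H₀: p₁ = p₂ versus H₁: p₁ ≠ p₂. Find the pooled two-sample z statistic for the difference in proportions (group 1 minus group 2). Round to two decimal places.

z = -3.05

p̂₁ = 384/742 ≈ 0.51752, p̂₂ = 745/1268 ≈ 0.58754.
Pooled p̂ = (384+745)/(742+1268) = 1129/2010 = 0.56169.
SE = √(0.246194 × 0.00213635) = 0.02293.
z = (0.51752 − 0.58754)/0.02293 = -0.07002/0.02293 = -3.05.
Two-sided p-value ≈ 2·Φ(−3.053) = 0.0023.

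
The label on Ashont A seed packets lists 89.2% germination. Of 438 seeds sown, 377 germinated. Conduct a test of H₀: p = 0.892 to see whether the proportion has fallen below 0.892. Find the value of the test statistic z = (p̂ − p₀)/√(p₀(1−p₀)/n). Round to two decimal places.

z = -2.11

p̂ = 377/438 ≈ 0.8607.
SE = √(p₀(1−p₀)/n) = √(0.096336/438) = 0.0148.
z = (0.8607 − 0.892)/0.0148 = -0.0313/0.0148 = -2.11.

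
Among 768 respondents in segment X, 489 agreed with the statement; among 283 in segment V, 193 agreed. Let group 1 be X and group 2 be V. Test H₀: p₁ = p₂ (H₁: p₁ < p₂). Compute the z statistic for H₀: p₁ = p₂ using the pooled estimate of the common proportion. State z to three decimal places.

p̂₁ = 489/768 ≈ 0.63672, p̂₂ = 193/283 ≈ 0.68198.
Pooled p̂ = (489+193)/(768+283) = 682/1051 = 0.64891.
SE = √(0.227827 × 0.00483565) = 0.03319.
z = (0.63672 − 0.68198)/0.03319 = -0.04526/0.03319 = -1.364.
p-value = P(Z < -1.364) ≈ 0.0863.

z = -1.364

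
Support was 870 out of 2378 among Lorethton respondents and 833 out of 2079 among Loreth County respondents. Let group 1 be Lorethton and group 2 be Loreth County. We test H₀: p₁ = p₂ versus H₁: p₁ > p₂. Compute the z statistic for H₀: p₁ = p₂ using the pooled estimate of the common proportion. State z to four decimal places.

p̂₁ = 870/2378 ≈ 0.365854, p̂₂ = 833/2079 ≈ 0.400673.
Pooled p̂ = (870+833)/(2378+2079) = 1703/4457 = 0.382096.
SE = √(p̂(1−p̂)(1/n₁+1/n₂)) = √(0.382096·0.617904·0.000901522) = √(0.000212848) = 0.014589.
z = (0.365854 − 0.400673)/0.014589 = -0.034819/0.014589 = -2.3867.

z = -2.3867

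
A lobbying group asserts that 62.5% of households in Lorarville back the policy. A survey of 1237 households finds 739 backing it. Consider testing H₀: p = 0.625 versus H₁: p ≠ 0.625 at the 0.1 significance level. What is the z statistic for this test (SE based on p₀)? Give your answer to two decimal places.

z = -2.00

p̂ = 739/1237 ≈ 0.5974.
Standard error under H₀: √(0.625×0.375/1237) = 0.0138.
z = (0.5974 − 0.625)/0.0138 = -0.0276/0.0138 = -2.00.
Two-sided p-value ≈ 2·Φ(−2.004) = 0.0451. With α = 0.1, reject H₀.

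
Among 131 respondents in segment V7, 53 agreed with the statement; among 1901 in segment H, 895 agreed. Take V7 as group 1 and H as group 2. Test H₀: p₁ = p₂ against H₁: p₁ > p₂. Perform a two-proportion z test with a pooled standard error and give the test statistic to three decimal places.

p̂₁ = 53/131 ≈ 0.40458, p̂₂ = 895/1901 ≈ 0.47080.
Pooled p̂ = (53+895)/(131+1901) = 948/2032 = 0.46654.
SE = √(p̂(1−p̂)(1/n₁+1/n₂)) = √(0.46654·0.53346·0.00815963) = √(0.00203077) = 0.04506.
z = (0.40458 − 0.47080)/0.04506 = -0.06622/0.04506 = -1.470.
p-value = P(Z > -1.470) ≈ 0.9292.

z = -1.470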